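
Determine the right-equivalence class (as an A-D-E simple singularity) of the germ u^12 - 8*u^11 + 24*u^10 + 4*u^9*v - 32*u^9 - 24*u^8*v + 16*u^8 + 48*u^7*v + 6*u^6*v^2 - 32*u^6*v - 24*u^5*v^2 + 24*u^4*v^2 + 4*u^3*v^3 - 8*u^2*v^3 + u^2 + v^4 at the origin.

The Hessian of f at 0 has rank 1. Corank 1: A-series; mu = 3 gives A_3.

A_3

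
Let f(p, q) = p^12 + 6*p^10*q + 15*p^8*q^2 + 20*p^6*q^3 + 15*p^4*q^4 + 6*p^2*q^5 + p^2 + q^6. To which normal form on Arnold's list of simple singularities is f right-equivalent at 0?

A_5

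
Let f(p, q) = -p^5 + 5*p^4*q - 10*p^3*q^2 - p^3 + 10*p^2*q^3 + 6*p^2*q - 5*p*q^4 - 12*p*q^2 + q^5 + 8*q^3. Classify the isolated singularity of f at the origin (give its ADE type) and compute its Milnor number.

Type E_{8}, Milnor number mu = 8.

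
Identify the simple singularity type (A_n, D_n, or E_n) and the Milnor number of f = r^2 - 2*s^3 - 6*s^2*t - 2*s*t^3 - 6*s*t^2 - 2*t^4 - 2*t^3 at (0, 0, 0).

Type E_7, Milnor number mu = 7.

The Hessian of f at 0 is [[0, 0, 0], [0, 0, 0], [0, 0, 2]] with rank 1, so corank 2. A Groebner basis of the Jacobian ideal J(f) in C{s,t,r} is {s^3 + 3*s^2*t + 6*s^2 + 12*s*t + 6*t^2, -3*s^2 + s*t^2 - 6*s*t - 3*t^2, 3*s^2 + 6*s*t + t^3 + 3*t^2, r}; counting standard monomials gives mu = 7. Corank 2; j^3 = -2*(s + t)^3 is a perfect cube, so E-series; the 4-jet and mu = 7 give E_7.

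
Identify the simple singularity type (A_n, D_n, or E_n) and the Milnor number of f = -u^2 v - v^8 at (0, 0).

The Hessian of f at 0 has rank 0. Corank 2; j^3 = -u^2*v has shape L^2 M (L != M), so D-series; mu = 9 gives D_9.

Type D_9, Milnor number mu = 9.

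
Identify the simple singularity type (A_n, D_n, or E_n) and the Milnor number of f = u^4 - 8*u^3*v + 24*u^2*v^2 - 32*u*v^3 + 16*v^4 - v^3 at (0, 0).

Type E6, Milnor number mu = 6.

The Hessian of f at 0 has rank 0. Corank 2; j^3 = -v^3 is a perfect cube, so E-series; the 4-jet and mu = 6 give E_6.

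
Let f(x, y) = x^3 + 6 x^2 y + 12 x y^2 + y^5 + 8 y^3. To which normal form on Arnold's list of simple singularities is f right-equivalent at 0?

E8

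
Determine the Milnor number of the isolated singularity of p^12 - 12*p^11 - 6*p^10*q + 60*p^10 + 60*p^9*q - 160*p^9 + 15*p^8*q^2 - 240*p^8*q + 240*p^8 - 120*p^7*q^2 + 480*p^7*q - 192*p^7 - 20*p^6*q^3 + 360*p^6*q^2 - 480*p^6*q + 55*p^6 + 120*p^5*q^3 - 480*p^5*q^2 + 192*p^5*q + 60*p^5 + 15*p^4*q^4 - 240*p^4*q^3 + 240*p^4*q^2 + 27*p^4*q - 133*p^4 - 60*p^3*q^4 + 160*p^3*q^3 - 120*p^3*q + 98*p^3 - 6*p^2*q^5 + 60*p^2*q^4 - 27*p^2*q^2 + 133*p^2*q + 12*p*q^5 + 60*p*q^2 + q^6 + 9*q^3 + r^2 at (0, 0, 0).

The Hessian of f at 0 has rank 1. Corank 2; j^3 = (2*p + q)*(7*p + 3*q)^2 has shape L^2 M (L != M), so D-series; mu = 7 gives D_7.

7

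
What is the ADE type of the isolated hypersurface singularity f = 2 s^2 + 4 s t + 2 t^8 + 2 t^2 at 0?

The Hessian of f at 0 has rank 1. Corank 1: A-series; mu = 7 gives A_7.

A_7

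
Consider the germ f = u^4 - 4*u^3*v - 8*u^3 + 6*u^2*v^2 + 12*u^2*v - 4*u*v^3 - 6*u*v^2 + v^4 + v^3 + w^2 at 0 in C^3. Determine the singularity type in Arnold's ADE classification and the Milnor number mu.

Type E6, Milnor number mu = 6.

The Hessian of f at 0 has rank 1. Corank 2; j^3 = -(2*u - v)^3 is a perfect cube, so E-series; the 4-jet and mu = 6 give E_6.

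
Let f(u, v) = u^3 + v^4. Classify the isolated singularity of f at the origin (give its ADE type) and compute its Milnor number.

Type E_6, Milnor number mu = 6.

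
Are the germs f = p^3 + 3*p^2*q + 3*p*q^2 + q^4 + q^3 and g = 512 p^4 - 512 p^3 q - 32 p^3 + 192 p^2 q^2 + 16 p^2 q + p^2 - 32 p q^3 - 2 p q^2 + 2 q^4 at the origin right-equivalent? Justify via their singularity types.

No.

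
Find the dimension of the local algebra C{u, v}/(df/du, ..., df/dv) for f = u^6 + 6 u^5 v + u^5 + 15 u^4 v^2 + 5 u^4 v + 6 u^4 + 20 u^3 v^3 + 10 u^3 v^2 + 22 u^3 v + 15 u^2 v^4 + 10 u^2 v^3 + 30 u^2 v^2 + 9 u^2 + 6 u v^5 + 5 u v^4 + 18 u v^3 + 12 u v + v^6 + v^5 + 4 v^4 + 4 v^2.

4

The Hessian of f at 0 is [[18, 12], [12, 8]] with rank 1, so corank 1. A Groebner basis of the Jacobian ideal J(f) in C{u,v} is {81*u + v^3 + 54*v, u^2 - 4*v^2/9, u*v + 2*v^2/3}; counting standard monomials gives mu = 4. Corank 1: A-series; mu = 4 gives A_4.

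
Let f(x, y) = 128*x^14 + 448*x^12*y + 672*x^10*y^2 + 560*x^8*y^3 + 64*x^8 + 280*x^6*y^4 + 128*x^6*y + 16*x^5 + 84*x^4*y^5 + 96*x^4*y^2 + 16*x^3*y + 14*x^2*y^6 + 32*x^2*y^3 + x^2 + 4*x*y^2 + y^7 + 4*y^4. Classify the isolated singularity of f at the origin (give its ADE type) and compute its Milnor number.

The Hessian of f at 0 has rank 1. Corank 1: A-series; mu = 6 gives A_6.

Type A_{6}, Milnor number mu = 6.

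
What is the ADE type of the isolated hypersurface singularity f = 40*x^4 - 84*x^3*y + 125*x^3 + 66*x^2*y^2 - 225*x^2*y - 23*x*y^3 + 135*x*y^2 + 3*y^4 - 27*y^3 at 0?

The Hessian of f at 0 is [[0, 0], [0, 0]] with rank 0, so corank 2. A Groebner basis of the Jacobian ideal J(f) in C{x,y} is {1171875*x^2/4 - 703125*x*y/2 + y^4 + 125*y^3/4 + 421875*y^2/4, x^3 + 2475*x^2/4 - 1485*x*y/2 - 3*y^3/20 + 891*y^2/4, x^2*y + 2875*x^2/4 - 1725*x*y/2 - 17*y^3/60 + 1035*y^2/4, 625*x^2 + x*y^2 - 750*x*y - 8*y^3/15 + 225*y^2}; counting standard monomials gives mu = 7. Corank 2; j^3 = (5*x - 3*y)^3 is a perfect cube, so E-series; the 4-jet and mu = 7 give E_7.

E_{7}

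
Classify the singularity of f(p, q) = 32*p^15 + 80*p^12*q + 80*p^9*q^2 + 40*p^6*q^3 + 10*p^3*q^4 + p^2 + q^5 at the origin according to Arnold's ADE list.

The Hessian of f at 0 is [[2, 0], [0, 0]] with rank 1, so corank 1. A Groebner basis of the Jacobian ideal J(f) in C{p,q} is {q^4, p}; counting standard monomials gives mu = 4. Corank 1: A-series; mu = 4 gives A_4.

A_4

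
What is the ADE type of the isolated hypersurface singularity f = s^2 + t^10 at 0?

The Hessian of f at 0 is [[2, 0], [0, 0]] with rank 1, so corank 1. A Groebner basis of the Jacobian ideal J(f) in C{s,t} is {t^9, s}; counting standard monomials gives mu = 9. Corank 1: A-series; mu = 9 gives A_9.

A_9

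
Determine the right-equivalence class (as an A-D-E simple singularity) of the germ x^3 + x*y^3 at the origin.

The Hessian of f at 0 has rank 0. Corank 2; j^3 = x^3 is a perfect cube, so E-series; the 4-jet and mu = 7 give E_7.

E7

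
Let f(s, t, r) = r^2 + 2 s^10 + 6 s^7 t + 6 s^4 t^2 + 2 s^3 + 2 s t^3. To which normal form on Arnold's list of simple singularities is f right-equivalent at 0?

E7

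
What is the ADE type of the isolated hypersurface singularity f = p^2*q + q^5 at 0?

The Hessian of f at 0 has rank 0. Corank 2; j^3 = p^2*q has shape L^2 M (L != M), so D-series; mu = 6 gives D_6.

D_6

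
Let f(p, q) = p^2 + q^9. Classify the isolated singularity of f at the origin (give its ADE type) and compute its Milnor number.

The Hessian of f at 0 has rank 1. Corank 1: A-series; mu = 8 gives A_8.

Type A8, Milnor number mu = 8.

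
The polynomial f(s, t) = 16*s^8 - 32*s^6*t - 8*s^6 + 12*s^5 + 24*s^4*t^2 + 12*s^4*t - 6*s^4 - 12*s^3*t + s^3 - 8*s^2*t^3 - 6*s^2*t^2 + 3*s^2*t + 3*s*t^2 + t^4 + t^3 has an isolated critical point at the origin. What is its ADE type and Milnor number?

Type E_{6}, Milnor number mu = 6.

The Hessian of f at 0 is [[0, 0], [0, 0]] with rank 0, so corank 2. A Groebner basis of the Jacobian ideal J(f) in C{s,t} is {s^3 - 3*s^2/4 - 3*s*t/2 - 3*t^2/4, s^2*t + s^2/2 + s*t + t^2/2, -s^2/4 + s*t^2 - s*t/2 - t^2/4, t^3}; counting standard monomials gives mu = 6. Corank 2; j^3 = (s + t)^3 is a perfect cube, so E-series; the 4-jet and mu = 6 give E_6.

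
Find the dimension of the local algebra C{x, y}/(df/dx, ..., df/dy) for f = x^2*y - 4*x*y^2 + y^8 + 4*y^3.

The Hessian of f at 0 has rank 0. Corank 2; j^3 = y*(x - 2*y)^2 has shape L^2 M (L != M), so D-series; mu = 9 gives D_9.

9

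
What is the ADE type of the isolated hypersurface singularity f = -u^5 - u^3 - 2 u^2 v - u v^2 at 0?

D_6

The Hessian of f at 0 is [[0, 0], [0, 0]] with rank 0, so corank 2. A Groebner basis of the Jacobian ideal J(f) in C{u,v} is {u*v/5 + v^4 + v^2/5, u*v^2 + v^3, u^2 + u*v}; counting standard monomials gives mu = 6. Corank 2; j^3 = -u*(u + v)^2 has shape L^2 M (L != M), so D-series; mu = 6 gives D_6.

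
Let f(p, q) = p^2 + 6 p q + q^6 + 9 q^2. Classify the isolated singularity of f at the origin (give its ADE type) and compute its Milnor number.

Type A_5, Milnor number mu = 5.

The Hessian of f at 0 has rank 1. Corank 1: A-series; mu = 5 gives A_5.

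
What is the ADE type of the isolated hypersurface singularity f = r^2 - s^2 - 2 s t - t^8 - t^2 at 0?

The Hessian of f at 0 has rank 2. Corank 1: A-series; mu = 7 gives A_7.

A_7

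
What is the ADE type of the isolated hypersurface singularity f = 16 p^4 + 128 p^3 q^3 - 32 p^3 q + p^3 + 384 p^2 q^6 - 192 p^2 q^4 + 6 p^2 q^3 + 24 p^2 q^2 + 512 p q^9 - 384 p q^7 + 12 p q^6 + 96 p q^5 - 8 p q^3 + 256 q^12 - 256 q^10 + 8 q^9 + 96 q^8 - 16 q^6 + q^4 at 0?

E_{6}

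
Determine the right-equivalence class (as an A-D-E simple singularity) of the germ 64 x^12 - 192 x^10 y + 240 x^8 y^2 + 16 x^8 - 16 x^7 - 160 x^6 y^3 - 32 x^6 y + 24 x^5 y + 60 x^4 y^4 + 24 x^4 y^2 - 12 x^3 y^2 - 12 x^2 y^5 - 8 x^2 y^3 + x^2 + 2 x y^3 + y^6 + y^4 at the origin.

A_3

The Hessian of f at 0 has rank 1. Corank 1: A-series; mu = 3 gives A_3.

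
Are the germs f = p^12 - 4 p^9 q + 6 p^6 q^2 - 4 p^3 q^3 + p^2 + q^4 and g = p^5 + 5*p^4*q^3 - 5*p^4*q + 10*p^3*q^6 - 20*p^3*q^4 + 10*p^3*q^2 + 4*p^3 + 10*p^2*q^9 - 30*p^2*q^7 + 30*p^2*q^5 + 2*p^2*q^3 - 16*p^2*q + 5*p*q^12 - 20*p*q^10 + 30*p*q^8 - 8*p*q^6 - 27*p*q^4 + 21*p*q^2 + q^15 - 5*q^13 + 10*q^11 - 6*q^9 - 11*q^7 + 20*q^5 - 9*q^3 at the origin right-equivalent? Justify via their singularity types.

No.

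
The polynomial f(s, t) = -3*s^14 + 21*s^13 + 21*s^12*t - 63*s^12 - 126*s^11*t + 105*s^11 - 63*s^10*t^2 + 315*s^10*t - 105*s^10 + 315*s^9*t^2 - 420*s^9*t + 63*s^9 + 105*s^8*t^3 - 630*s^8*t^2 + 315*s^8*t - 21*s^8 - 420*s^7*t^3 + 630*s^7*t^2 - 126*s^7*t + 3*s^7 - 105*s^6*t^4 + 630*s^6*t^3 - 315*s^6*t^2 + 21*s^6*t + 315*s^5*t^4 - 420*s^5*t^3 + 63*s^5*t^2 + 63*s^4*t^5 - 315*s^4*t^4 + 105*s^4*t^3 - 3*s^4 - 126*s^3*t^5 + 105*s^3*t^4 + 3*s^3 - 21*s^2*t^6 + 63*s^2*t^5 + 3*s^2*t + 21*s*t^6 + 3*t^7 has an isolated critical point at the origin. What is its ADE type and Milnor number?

Type D_8, Milnor number mu = 8.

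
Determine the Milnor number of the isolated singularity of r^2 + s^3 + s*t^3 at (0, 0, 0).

The Hessian of f at 0 is [[0, 0, 0], [0, 0, 0], [0, 0, 2]] with rank 1, so corank 2. A Groebner basis of the Jacobian ideal J(f) in C{s,t,r} is {s^3, s*t^2, 3*s^2 + t^3, r}; counting standard monomials gives mu = 7. Corank 2; j^3 = s^3 is a perfect cube, so E-series; the 4-jet and mu = 7 give E_7.

7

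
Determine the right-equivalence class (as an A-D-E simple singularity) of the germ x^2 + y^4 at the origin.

A3

The Hessian of f at 0 is [[2, 0], [0, 0]] with rank 1, so corank 1. A Groebner basis of the Jacobian ideal J(f) in C{x,y} is {y^3, x}; counting standard monomials gives mu = 3. Corank 1: A-series; mu = 3 gives A_3.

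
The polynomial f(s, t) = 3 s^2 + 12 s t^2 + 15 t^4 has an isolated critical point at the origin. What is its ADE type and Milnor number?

Type A_{3}, Milnor number mu = 3.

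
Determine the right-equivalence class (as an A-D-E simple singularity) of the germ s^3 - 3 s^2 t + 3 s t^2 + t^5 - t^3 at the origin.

E8

The Hessian of f at 0 has rank 0. Corank 2; j^3 = (s - t)^3 is a perfect cube, so E-series; the 5-jet and mu = 8 give E_8.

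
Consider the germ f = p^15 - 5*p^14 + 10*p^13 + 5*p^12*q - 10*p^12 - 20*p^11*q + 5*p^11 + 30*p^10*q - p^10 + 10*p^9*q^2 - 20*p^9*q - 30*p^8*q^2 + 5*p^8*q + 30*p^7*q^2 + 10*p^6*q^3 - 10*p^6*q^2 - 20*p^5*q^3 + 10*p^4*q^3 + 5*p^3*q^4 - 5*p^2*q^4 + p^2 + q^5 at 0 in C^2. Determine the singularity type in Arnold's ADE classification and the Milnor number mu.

Type A_4, Milnor number mu = 4.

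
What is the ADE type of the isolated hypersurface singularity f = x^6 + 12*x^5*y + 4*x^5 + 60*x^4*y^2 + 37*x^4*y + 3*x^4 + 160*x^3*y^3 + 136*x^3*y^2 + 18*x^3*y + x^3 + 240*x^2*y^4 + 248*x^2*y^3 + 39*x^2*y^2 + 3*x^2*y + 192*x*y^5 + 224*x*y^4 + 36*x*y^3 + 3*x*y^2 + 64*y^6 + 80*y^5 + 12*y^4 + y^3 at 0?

The Hessian of f at 0 is [[0, 0], [0, 0]] with rank 0, so corank 2. A Groebner basis of the Jacobian ideal J(f) in C{x,y} is {-5*x^2/8 + x*y^3 - 5*x*y^2/4 - 5*x*y/4 - 5*y^3/4 - 5*y^2/8, x^2/2 + x*y^2 + x*y + y^4 + y^3 + y^2/2, x^3 - 3*x^2/4 - 9*x*y^2/2 - 3*x*y/2 - 7*y^3/2 - 3*y^2/4, x^2*y + x^2/4 + 5*x*y^2/2 + x*y/2 + 3*y^3/2 + y^2/4}; counting standard monomials gives mu = 8. Corank 2; j^3 = (x + y)^3 is a perfect cube, so E-series; the 5-jet and mu = 8 give E_8.

E_{8}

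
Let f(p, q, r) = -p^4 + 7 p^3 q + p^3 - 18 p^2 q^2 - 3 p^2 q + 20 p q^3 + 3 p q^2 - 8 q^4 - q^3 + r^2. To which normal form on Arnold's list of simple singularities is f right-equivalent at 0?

E7

The Hessian of f at 0 is [[0, 0, 0], [0, 0, 0], [0, 0, 2]] with rank 1, so corank 2. A Groebner basis of the Jacobian ideal J(f) in C{p,q,r} is {3*p^2 - 6*p*q + q^4 + q^3 + 3*q^2, p^3 - 9*p^2 + 18*p*q - 4*q^3 - 9*q^2, p^2*q - 5*p^2 + 10*p*q - 8*q^3/3 - 5*q^2, -2*p^2 + p*q^2 + 4*p*q - 5*q^3/3 - 2*q^2, r}; counting standard monomials gives mu = 7. Corank 2; j^3 = (p - q)^3 is a perfect cube, so E-series; the 4-jet and mu = 7 give E_7.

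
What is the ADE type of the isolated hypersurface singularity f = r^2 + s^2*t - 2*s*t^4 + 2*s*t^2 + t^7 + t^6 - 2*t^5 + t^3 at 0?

The Hessian of f at 0 is [[0, 0, 0], [0, 0, 0], [0, 0, 2]] with rank 1, so corank 2. A Groebner basis of the Jacobian ideal J(f) in C{s,t,r} is {-s*t + t^4 - t^2, s^3 + s^2/2 + s*t + t^3 + t^2/2, s^2*t - s^2/3 - 2*s*t/3 - t^3 - t^2/3, s^2/6 + s*t^2 + s*t/3 + t^3 + t^2/6, r}; counting standard monomials gives mu = 7. Corank 2; j^3 = t*(s + t)^2 has shape L^2 M (L != M), so D-series; mu = 7 gives D_7.

D_{7}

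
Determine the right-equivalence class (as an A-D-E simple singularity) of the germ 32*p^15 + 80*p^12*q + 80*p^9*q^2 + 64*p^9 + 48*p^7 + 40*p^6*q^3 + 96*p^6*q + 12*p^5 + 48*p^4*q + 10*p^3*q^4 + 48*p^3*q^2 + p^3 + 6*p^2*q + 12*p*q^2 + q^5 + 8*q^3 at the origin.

The Hessian of f at 0 is [[0, 0], [0, 0]] with rank 0, so corank 2. A Groebner basis of the Jacobian ideal J(f) in C{p,q} is {-p^2/64 + p*q^3 - p*q/16 - q^2/16, q^4, p^3 - 12*p*q^2 - 16*q^3, p^2*q + 4*p*q^2 + 4*q^3}; counting standard monomials gives mu = 8. Corank 2; j^3 = (p + 2*q)^3 is a perfect cube, so E-series; the 5-jet and mu = 8 give E_8.

E8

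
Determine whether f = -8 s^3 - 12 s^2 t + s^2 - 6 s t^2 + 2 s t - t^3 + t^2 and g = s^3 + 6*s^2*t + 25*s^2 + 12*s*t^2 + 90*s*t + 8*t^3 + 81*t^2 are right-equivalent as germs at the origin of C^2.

The Hessian of f at 0 is [[2, 2], [2, 2]] with rank 1, so corank 1. A Groebner basis of the Jacobian ideal J(f) in C{s,t} is {t^2, s + t}; counting standard monomials gives mu = 2. Corank 1: A-series; mu = 2 gives A_2. The Hessian of g at 0 is [[50, 90], [90, 162]] with rank 1, so corank 1. A Groebner basis of the Jacobian ideal J(g) in C{s,t} is {t^2, s + 9*t/5}; counting standard monomials gives mu = 2. Corank 1: A-series; mu = 2 gives A_2. Both have type A_2, hence right-equivalent.

Yes.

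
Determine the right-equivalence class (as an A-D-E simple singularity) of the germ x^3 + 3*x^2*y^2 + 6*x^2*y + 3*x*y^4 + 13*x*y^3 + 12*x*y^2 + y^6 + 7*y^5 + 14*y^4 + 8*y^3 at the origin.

The Hessian of f at 0 has rank 0. Corank 2; j^3 = (x + 2*y)^3 is a perfect cube, so E-series; the 4-jet and mu = 7 give E_7.

E7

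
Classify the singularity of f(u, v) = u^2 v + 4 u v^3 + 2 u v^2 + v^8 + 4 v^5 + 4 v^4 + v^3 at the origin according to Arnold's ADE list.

D_{9}

The Hessian of f at 0 has rank 0. Corank 2; j^3 = v*(u + v)^2 has shape L^2 M (L != M), so D-series; mu = 9 gives D_9.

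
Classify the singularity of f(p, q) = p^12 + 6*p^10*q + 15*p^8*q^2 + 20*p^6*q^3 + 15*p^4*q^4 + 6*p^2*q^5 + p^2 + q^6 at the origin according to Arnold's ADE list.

The Hessian of f at 0 is [[2, 0], [0, 0]] with rank 1, so corank 1. A Groebner basis of the Jacobian ideal J(f) in C{p,q} is {q^5, p}; counting standard monomials gives mu = 5. Corank 1: A-series; mu = 5 gives A_5.

A_5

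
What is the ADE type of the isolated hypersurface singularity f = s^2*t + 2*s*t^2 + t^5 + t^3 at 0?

D_{6}

The Hessian of f at 0 is [[0, 0], [0, 0]] with rank 0, so corank 2. A Groebner basis of the Jacobian ideal J(f) in C{s,t} is {s^2/5 + t^4 - t^2/5, s^3 + t^3, s*t + t^2}; counting standard monomials gives mu = 6. Corank 2; j^3 = t*(s + t)^2 has shape L^2 M (L != M), so D-series; mu = 6 gives D_6.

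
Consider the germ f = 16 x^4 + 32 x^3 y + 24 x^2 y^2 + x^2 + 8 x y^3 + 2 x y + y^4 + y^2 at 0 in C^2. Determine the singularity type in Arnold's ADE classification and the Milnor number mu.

Type A_{3}, Milnor number mu = 3.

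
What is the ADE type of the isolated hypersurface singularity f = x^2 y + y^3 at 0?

D4

The Hessian of f at 0 has rank 0. Corank 2; j^3 = y*(x^2 + y^2) splits into three distinct lines over C (the quadratic factor has nonzero discriminant), so D_4.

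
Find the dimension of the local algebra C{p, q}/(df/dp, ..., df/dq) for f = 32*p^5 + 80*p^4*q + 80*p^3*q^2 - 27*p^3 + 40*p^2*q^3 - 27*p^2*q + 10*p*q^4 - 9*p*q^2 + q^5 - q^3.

The Hessian of f at 0 has rank 0. Corank 2; j^3 = -(3*p + q)^3 is a perfect cube, so E-series; the 5-jet and mu = 8 give E_8.

8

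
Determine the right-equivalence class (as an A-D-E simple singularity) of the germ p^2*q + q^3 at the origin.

D_4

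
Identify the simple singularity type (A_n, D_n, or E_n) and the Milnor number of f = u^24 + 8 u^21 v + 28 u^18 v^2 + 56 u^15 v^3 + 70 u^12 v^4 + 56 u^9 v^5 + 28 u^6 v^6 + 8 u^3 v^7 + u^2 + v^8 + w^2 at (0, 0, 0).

Type A_7, Milnor number mu = 7.

The Hessian of f at 0 has rank 2. Corank 1: A-series; mu = 7 gives A_7.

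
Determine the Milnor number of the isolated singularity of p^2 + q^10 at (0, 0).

The Hessian of f at 0 is [[2, 0], [0, 0]] with rank 1, so corank 1. A Groebner basis of the Jacobian ideal J(f) in C{p,q} is {q^9, p}; counting standard monomials gives mu = 9. Corank 1: A-series; mu = 9 gives A_9.

9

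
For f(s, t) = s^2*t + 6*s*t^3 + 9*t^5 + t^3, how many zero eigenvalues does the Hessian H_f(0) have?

2

Hessian at 0 has rank 0.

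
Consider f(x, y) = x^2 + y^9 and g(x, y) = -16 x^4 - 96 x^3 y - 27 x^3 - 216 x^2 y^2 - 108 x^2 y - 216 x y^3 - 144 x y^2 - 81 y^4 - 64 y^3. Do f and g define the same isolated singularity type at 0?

No.

The Hessian of f at 0 is [[2, 0], [0, 0]] with rank 1, so corank 1. A Groebner basis of the Jacobian ideal J(f) in C{x,y} is {y^8, x}; counting standard monomials gives mu = 8. Corank 1: A-series; mu = 8 gives A_8. The Hessian of g at 0 is [[0, 0], [0, 0]] with rank 0, so corank 2. A Groebner basis of the Jacobian ideal J(g) in C{x,y} is {y^4, x*y^2 + 25*y^3/18, x^2 + 8*x*y/3 + 16*y^2/9}; counting standard monomials gives mu = 6. Corank 2; j^3 = -(3*x + 4*y)^3 is a perfect cube, so E-series; the 4-jet and mu = 6 give E_6. f is A_8 but g is E_6, hence not right-equivalent.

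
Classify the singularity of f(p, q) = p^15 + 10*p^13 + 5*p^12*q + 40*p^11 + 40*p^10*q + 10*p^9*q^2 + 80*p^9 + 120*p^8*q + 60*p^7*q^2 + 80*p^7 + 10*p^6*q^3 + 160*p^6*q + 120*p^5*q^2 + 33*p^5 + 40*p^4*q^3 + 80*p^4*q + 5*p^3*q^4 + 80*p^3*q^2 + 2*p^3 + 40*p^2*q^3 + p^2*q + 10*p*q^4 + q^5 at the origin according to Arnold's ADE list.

The Hessian of f at 0 is [[0, 0], [0, 0]] with rank 0, so corank 2. A Groebner basis of the Jacobian ideal J(f) in C{p,q} is {-p*q/10 + q^4, p*q^2, p^2 + p*q/2}; counting standard monomials gives mu = 6. Corank 2; j^3 = p^2*(2*p + q) has shape L^2 M (L != M), so D-series; mu = 6 gives D_6.

D6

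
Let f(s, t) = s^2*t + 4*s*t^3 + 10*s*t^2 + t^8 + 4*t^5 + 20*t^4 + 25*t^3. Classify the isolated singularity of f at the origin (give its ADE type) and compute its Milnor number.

Type D_9, Milnor number mu = 9.

The Hessian of f at 0 has rank 0. Corank 2; j^3 = t*(s + 5*t)^2 has shape L^2 M (L != M), so D-series; mu = 9 gives D_9.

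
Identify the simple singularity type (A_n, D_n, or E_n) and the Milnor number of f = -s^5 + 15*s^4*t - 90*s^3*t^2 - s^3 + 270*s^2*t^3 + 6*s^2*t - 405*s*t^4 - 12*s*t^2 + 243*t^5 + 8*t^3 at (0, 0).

The Hessian of f at 0 is [[0, 0], [0, 0]] with rank 0, so corank 2. A Groebner basis of the Jacobian ideal J(f) in C{s,t} is {t^5, s*t^3 - 9*t^4/4, s^2 - 4*s*t + 4*t^2}; counting standard monomials gives mu = 8. Corank 2; j^3 = -(s - 2*t)^3 is a perfect cube, so E-series; the 5-jet and mu = 8 give E_8.

Type E_{8}, Milnor number mu = 8.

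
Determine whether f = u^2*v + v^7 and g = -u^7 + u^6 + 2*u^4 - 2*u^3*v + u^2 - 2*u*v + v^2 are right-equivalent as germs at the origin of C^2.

No.

The Hessian of f at 0 is [[0, 0], [0, 0]] with rank 0, so corank 2. A Groebner basis of the Jacobian ideal J(f) in C{u,v} is {u^2/7 + v^6, u^3, u*v}; counting standard monomials gives mu = 8. Corank 2; j^3 = u^2*v has shape L^2 M (L != M), so D-series; mu = 8 gives D_8. The Hessian of g at 0 is [[2, -2], [-2, 2]] with rank 1, so corank 1. A Groebner basis of the Jacobian ideal J(g) in C{u,v} is {u*v + v^4 - v^2, u*v^2 + u/3 - 2*v^3/3 - v/3, u^2 - 2*u*v + v^2}; counting standard monomials gives mu = 6. Corank 1: A-series; mu = 6 gives A_6. f is D_8 but g is A_6, hence not right-equivalent.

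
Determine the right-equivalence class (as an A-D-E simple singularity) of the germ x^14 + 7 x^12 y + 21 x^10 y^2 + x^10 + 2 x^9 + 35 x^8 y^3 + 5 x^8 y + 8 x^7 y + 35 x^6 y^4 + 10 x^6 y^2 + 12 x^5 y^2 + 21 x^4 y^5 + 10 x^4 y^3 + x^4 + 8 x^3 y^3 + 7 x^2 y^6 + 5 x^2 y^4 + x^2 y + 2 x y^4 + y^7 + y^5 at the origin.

D_{6}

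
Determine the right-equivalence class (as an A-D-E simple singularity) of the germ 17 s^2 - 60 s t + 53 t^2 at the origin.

The Hessian of f at 0 is [[34, -60], [-60, 106]] with rank 2, so corank 0. A Groebner basis of the Jacobian ideal J(f) in C{s,t} is {s, t}; counting standard monomials gives mu = 1. Corank 0: nondegenerate Morse point, so A_1.

A1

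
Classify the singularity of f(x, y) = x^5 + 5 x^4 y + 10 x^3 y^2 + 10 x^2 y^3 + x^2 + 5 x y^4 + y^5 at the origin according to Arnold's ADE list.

A4

The Hessian of f at 0 is [[2, 0], [0, 0]] with rank 1, so corank 1. A Groebner basis of the Jacobian ideal J(f) in C{x,y} is {y^4, x}; counting standard monomials gives mu = 4. Corank 1: A-series; mu = 4 gives A_4.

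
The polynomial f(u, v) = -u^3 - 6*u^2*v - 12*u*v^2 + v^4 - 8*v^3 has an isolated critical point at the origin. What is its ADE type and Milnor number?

Type E_6, Milnor number mu = 6.

The Hessian of f at 0 has rank 0. Corank 2; j^3 = -(u + 2*v)^3 is a perfect cube, so E-series; the 4-jet and mu = 6 give E_6.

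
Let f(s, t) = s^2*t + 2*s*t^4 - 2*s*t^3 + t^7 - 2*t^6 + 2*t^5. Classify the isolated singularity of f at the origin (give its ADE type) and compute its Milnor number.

Type D_6, Milnor number mu = 6.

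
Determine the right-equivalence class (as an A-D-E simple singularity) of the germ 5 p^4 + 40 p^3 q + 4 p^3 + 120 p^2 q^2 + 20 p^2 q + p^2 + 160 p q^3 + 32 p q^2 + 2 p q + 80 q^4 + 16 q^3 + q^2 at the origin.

The Hessian of f at 0 has rank 1. Corank 1: A-series; mu = 3 gives A_3.

A3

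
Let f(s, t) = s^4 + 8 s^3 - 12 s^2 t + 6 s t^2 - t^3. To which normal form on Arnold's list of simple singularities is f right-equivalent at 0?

E_{6}

The Hessian of f at 0 has rank 0. Corank 2; j^3 = (2*s - t)^3 is a perfect cube, so E-series; the 4-jet and mu = 6 give E_6.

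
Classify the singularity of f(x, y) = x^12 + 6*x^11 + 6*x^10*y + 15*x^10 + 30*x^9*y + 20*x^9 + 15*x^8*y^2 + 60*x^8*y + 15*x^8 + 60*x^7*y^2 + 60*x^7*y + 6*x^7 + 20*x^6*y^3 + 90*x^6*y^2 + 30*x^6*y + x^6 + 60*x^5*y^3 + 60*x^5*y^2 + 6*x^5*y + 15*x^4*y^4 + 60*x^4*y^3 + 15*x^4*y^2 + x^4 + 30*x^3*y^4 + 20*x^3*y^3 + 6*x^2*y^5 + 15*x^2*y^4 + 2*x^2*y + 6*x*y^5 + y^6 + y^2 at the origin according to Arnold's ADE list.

A5

The Hessian of f at 0 has rank 1. Corank 1: A-series; mu = 5 gives A_5.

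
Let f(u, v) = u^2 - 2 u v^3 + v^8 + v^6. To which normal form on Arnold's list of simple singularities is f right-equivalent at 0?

The Hessian of f at 0 is [[2, 0], [0, 0]] with rank 1, so corank 1. A Groebner basis of the Jacobian ideal J(f) in C{u,v} is {u^3, u^2*v, -u + v^3}; counting standard monomials gives mu = 7. Corank 1: A-series; mu = 7 gives A_7.

A_7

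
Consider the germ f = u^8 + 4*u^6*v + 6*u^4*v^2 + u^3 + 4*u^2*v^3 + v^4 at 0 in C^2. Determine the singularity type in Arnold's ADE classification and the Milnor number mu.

The Hessian of f at 0 is [[0, 0], [0, 0]] with rank 0, so corank 2. A Groebner basis of the Jacobian ideal J(f) in C{u,v} is {v^3, u^2}; counting standard monomials gives mu = 6. Corank 2; j^3 = u^3 is a perfect cube, so E-series; the 4-jet and mu = 6 give E_6.

Type E_{6}, Milnor number mu = 6.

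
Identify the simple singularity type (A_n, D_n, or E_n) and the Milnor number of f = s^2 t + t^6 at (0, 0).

Type D_{7}, Milnor number mu = 7.

The Hessian of f at 0 has rank 0. Corank 2; j^3 = s^2*t has shape L^2 M (L != M), so D-series; mu = 7 gives D_7.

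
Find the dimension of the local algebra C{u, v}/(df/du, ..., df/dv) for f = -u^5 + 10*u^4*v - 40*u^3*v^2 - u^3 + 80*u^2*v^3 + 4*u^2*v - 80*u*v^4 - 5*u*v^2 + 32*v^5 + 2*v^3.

6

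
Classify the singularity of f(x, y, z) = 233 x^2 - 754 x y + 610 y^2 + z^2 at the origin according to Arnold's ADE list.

The Hessian of f at 0 has rank 3. Corank 0: nondegenerate Morse point, so A_1.

A_1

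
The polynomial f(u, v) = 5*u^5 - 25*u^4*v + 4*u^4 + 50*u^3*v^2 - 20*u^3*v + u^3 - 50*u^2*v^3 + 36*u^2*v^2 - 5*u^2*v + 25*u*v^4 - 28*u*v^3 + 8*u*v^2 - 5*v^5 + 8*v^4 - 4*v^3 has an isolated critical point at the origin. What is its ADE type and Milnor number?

Type D_{6}, Milnor number mu = 6.

The Hessian of f at 0 has rank 0. Corank 2; j^3 = (u - 2*v)^2*(u - v) has shape L^2 M (L != M), so D-series; mu = 6 gives D_6.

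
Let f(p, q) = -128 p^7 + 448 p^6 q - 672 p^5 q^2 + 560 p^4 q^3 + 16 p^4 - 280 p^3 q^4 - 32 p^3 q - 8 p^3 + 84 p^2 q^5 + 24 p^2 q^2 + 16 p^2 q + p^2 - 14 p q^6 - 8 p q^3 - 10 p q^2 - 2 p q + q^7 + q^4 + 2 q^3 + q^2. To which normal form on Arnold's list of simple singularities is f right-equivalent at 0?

A_6

The Hessian of f at 0 is [[2, -2], [-2, 2]] with rank 1, so corank 1. A Groebner basis of the Jacobian ideal J(f) in C{p,q} is {-7*p*q/3 + 5*p/12 + q^4 + 2*q^3/3 + 23*q^2/12 - 5*q/12, p*q^2 - 2*p*q/3 + p/12 - 2*q^3/3 + 7*q^2/12 - q/12, p^2 - p*q - p/4 + q^2/4 + q/4}; counting standard monomials gives mu = 6. Corank 1: A-series; mu = 6 gives A_6.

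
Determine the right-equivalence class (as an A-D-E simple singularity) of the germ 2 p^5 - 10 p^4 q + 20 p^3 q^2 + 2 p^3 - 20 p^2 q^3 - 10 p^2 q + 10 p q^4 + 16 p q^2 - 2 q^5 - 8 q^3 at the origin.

The Hessian of f at 0 has rank 0. Corank 2; j^3 = 2*(p - 2*q)^2*(p - q) has shape L^2 M (L != M), so D-series; mu = 6 gives D_6.

D6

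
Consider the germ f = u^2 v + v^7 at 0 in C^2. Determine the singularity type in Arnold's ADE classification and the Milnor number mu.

Type D_{8}, Milnor number mu = 8.

The Hessian of f at 0 has rank 0. Corank 2; j^3 = u^2*v has shape L^2 M (L != M), so D-series; mu = 8 gives D_8.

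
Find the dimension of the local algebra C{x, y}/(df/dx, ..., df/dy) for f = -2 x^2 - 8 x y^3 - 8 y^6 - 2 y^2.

1

The Hessian of f at 0 is [[-4, 0], [0, -4]] with rank 2, so corank 0. A Groebner basis of the Jacobian ideal J(f) in C{x,y} is {x, y}; counting standard monomials gives mu = 1. Corank 0: nondegenerate Morse point, so A_1.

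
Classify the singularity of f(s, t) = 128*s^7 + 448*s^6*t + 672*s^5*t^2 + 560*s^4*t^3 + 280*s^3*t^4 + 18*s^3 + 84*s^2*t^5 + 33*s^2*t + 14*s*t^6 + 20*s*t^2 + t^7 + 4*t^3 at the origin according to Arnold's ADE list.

D8

The Hessian of f at 0 has rank 0. Corank 2; j^3 = (2*s + t)*(3*s + 2*t)^2 has shape L^2 M (L != M), so D-series; mu = 8 gives D_8.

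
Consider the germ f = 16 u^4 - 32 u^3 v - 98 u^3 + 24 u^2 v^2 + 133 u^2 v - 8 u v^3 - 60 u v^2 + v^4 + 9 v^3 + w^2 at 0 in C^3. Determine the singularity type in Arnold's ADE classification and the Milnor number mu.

Type D5, Milnor number mu = 5.

The Hessian of f at 0 has rank 1. Corank 2; j^3 = -(2*u - v)*(7*u - 3*v)^2 has shape L^2 M (L != M), so D-series; mu = 5 gives D_5.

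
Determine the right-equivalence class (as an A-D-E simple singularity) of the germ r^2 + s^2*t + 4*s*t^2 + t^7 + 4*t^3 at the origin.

D8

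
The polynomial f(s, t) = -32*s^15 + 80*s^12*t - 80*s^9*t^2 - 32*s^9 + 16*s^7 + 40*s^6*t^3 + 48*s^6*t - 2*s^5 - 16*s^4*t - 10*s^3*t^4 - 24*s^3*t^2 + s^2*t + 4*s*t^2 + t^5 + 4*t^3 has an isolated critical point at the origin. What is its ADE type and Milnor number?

Type D_6, Milnor number mu = 6.

The Hessian of f at 0 is [[0, 0], [0, 0]] with rank 0, so corank 2. A Groebner basis of the Jacobian ideal J(f) in C{s,t} is {s*t/32 + t^4 + t^2/16, s*t^2 + 2*t^3, s^2 + 123*s*t/32 + 59*t^2/16}; counting standard monomials gives mu = 6. Corank 2; j^3 = t*(s + 2*t)^2 has shape L^2 M (L != M), so D-series; mu = 6 gives D_6.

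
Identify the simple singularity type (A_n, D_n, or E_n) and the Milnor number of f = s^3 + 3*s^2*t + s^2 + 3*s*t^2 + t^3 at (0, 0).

The Hessian of f at 0 has rank 1. Corank 1: A-series; mu = 2 gives A_2.

Type A_2, Milnor number mu = 2.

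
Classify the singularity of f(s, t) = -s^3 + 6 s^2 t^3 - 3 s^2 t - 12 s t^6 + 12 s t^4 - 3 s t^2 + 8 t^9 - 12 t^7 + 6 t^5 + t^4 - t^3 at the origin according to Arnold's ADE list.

E_{6}

The Hessian of f at 0 is [[0, 0], [0, 0]] with rank 0, so corank 2. A Groebner basis of the Jacobian ideal J(f) in C{s,t} is {t^3, s^2 + 2*s*t + t^2}; counting standard monomials gives mu = 6. Corank 2; j^3 = -(s + t)^3 is a perfect cube, so E-series; the 4-jet and mu = 6 give E_6.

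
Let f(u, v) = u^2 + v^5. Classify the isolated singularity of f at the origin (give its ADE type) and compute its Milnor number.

The Hessian of f at 0 has rank 1. Corank 1: A-series; mu = 4 gives A_4.

Type A_{4}, Milnor number mu = 4.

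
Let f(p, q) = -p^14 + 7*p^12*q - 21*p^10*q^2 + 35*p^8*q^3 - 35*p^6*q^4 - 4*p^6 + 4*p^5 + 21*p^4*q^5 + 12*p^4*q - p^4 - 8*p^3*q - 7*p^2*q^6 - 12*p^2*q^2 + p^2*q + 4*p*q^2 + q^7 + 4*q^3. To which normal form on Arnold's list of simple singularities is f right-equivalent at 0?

D_{8}

The Hessian of f at 0 is [[0, 0], [0, 0]] with rank 0, so corank 2. A Groebner basis of the Jacobian ideal J(f) in C{p,q} is {32*p^2/1017 + p*q^3 + 2041*p*q^2/1356 + 5113*p*q/16272 + 1529*q^3/1017 + 1363*q^2/2712, -16*p^2/339 - 1589*p*q^2/904 - 2387*p*q/5424 + q^4 - 2041*q^3/1356 - 625*q^2/904, p^3 - 512*p^2/1017 - 28*p*q^2/339 - 1045*p*q/1017 - 56*q^3/1017 - 14*q^2/339, p^2*q - p*q/2 - q^2}; counting standard monomials gives mu = 8. Corank 2; j^3 = q*(p + 2*q)^2 has shape L^2 M (L != M), so D-series; mu = 8 gives D_8.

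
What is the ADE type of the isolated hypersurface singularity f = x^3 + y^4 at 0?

E_{6}

The Hessian of f at 0 is [[0, 0], [0, 0]] with rank 0, so corank 2. A Groebner basis of the Jacobian ideal J(f) in C{x,y} is {y^3, x^2}; counting standard monomials gives mu = 6. Corank 2; j^3 = x^3 is a perfect cube, so E-series; the 4-jet and mu = 6 give E_6.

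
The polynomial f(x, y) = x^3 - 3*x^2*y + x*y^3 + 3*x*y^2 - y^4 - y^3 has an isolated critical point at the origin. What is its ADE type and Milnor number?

Type E7, Milnor number mu = 7.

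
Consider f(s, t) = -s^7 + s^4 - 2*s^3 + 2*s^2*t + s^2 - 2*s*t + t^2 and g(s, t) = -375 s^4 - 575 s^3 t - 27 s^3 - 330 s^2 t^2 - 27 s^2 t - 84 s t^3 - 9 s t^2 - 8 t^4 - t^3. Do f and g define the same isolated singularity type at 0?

The Hessian of f at 0 has rank 1. Corank 1: A-series; mu = 6 gives A_6. The Hessian of g at 0 has rank 0. Corank 2; j^3 = -(3*s + t)^3 is a perfect cube, so E-series; the 4-jet and mu = 7 give E_7. f is A_6 but g is E_7, hence not right-equivalent.

No.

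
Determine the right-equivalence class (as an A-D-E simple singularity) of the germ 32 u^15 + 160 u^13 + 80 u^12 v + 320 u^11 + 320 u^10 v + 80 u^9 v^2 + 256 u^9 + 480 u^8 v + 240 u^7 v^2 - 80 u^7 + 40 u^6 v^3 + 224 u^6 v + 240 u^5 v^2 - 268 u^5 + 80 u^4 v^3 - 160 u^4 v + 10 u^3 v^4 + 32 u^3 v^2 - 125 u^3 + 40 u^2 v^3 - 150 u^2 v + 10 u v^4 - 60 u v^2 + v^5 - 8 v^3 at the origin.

The Hessian of f at 0 is [[0, 0], [0, 0]] with rank 0, so corank 2. A Groebner basis of the Jacobian ideal J(f) in C{u,v} is {-10625*u^2/64 + u*v^3 - 2125*u*v/16 - 425*v^2/16, 3125*u^2/8 + 625*u*v/2 + v^4 + 125*v^2/2, u^3 - 12*u*v^2/25 - 16*v^3/125, u^2*v + 4*u*v^2/5 + 4*v^3/25}; counting standard monomials gives mu = 8. Corank 2; j^3 = -(5*u + 2*v)^3 is a perfect cube, so E-series; the 5-jet and mu = 8 give E_8.

E_8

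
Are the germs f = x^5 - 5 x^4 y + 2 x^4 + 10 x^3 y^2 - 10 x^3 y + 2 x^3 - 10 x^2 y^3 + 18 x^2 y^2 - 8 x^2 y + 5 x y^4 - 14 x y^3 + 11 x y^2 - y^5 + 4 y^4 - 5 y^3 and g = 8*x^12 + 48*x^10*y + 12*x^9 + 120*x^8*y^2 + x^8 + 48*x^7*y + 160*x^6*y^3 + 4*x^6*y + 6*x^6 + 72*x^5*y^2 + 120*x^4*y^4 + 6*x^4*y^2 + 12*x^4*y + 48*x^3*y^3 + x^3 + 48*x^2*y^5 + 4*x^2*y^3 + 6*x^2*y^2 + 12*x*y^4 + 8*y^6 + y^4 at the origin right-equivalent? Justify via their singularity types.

No.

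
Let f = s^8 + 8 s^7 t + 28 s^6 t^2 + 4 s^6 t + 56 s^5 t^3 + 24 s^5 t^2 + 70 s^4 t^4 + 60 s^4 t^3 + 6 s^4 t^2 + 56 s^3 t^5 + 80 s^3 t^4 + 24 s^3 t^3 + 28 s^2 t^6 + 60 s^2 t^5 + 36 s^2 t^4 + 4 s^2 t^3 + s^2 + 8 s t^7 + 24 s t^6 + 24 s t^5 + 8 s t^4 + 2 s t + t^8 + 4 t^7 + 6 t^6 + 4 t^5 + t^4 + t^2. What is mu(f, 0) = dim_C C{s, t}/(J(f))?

The Hessian of f at 0 has rank 1. Corank 1: A-series; mu = 3 gives A_3.

3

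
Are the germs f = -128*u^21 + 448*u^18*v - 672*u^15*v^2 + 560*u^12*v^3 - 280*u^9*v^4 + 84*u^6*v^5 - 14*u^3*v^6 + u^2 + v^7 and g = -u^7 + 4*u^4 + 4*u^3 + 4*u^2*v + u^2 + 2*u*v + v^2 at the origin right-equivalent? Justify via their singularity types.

Yes.

The Hessian of f at 0 has rank 1. Corank 1: A-series; mu = 6 gives A_6. The Hessian of g at 0 has rank 1. Corank 1: A-series; mu = 6 gives A_6. Both have type A_6, hence right-equivalent.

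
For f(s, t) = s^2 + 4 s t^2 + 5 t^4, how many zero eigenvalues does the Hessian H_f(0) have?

1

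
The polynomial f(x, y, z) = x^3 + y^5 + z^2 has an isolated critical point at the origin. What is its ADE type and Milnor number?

Type E_8, Milnor number mu = 8.

The Hessian of f at 0 has rank 1. Corank 2; j^3 = x^3 is a perfect cube, so E-series; the 5-jet and mu = 8 give E_8.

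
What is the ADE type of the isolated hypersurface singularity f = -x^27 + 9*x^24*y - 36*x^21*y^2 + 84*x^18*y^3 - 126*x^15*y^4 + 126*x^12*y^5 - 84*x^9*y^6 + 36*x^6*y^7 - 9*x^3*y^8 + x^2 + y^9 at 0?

A_{8}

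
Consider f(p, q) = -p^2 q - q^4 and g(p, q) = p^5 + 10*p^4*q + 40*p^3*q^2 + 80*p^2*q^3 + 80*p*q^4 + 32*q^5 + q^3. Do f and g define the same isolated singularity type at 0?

The Hessian of f at 0 has rank 0. Corank 2; j^3 = -p^2*q has shape L^2 M (L != M), so D-series; mu = 5 gives D_5. The Hessian of g at 0 has rank 0. Corank 2; j^3 = q^3 is a perfect cube, so E-series; the 5-jet and mu = 8 give E_8. f is D_5 but g is E_8, hence not right-equivalent.

No.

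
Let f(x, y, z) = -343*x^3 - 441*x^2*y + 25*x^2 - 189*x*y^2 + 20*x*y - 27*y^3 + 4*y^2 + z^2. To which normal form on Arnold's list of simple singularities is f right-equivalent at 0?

The Hessian of f at 0 has rank 2. Corank 1: A-series; mu = 2 gives A_2.

A_2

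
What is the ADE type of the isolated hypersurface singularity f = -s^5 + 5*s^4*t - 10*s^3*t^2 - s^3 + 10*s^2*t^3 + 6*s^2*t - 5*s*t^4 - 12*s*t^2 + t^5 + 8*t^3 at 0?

E_{8}

The Hessian of f at 0 has rank 0. Corank 2; j^3 = -(s - 2*t)^3 is a perfect cube, so E-series; the 5-jet and mu = 8 give E_8.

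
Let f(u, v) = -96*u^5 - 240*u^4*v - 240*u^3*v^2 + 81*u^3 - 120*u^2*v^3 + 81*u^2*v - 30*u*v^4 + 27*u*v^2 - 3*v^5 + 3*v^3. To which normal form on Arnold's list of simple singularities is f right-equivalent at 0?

The Hessian of f at 0 is [[0, 0], [0, 0]] with rank 0, so corank 2. A Groebner basis of the Jacobian ideal J(f) in C{u,v} is {v^5, u*v^3 + 3*v^4/8, u^2 + 2*u*v/3 + v^2/9}; counting standard monomials gives mu = 8. Corank 2; j^3 = 3*(3*u + v)^3 is a perfect cube, so E-series; the 5-jet and mu = 8 give E_8.

E8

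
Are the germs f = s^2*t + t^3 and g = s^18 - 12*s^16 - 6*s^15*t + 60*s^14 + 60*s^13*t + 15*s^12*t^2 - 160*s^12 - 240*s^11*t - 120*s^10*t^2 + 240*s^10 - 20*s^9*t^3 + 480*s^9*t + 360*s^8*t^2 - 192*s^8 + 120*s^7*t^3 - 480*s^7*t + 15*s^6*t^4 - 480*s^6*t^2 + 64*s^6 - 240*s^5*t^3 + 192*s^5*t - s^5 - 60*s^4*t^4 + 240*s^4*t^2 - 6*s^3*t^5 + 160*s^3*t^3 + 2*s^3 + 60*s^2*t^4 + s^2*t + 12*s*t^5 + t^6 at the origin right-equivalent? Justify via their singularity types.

The Hessian of f at 0 has rank 0. Corank 2; j^3 = t*(s^2 + t^2) splits into three distinct lines over C (the quadratic factor has nonzero discriminant), so D_4. The Hessian of g at 0 has rank 0. Corank 2; j^3 = s^2*(2*s + t) has shape L^2 M (L != M), so D-series; mu = 7 gives D_7. f is D_4 but g is D_7, hence not right-equivalent.

No.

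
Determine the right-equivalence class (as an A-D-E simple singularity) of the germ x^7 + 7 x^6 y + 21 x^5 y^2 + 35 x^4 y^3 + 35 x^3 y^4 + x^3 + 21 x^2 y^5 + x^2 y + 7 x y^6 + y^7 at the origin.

D8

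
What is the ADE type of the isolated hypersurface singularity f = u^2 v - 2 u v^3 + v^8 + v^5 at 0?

D_9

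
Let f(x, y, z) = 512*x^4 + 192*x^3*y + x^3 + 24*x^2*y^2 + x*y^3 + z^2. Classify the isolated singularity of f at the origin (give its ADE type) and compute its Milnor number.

Type E_7, Milnor number mu = 7.

The Hessian of f at 0 has rank 1. Corank 2; j^3 = x^3 is a perfect cube, so E-series; the 4-jet and mu = 7 give E_7.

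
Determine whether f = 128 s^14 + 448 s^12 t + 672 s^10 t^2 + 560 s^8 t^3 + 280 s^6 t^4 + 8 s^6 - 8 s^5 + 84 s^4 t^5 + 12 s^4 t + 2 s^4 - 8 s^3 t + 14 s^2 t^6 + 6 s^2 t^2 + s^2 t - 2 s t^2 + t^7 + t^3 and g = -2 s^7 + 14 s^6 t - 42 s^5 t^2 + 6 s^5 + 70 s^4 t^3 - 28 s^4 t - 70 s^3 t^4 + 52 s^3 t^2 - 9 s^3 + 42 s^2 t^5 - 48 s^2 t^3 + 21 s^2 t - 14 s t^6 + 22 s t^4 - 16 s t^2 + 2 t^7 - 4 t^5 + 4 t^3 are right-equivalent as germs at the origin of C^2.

Yes.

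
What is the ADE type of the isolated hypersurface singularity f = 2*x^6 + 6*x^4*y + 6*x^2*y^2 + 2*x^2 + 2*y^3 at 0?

The Hessian of f at 0 has rank 1. Corank 1: A-series; mu = 2 gives A_2.

A_2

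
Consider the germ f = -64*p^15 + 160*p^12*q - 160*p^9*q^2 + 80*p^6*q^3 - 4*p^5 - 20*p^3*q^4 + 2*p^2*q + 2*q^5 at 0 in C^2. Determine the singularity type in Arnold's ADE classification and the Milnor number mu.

The Hessian of f at 0 has rank 0. Corank 2; j^3 = 2*p^2*q has shape L^2 M (L != M), so D-series; mu = 6 gives D_6.

Type D_6, Milnor number mu = 6.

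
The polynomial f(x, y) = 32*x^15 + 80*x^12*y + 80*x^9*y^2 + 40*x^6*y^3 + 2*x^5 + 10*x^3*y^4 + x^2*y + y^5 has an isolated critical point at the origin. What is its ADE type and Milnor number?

The Hessian of f at 0 has rank 0. Corank 2; j^3 = x^2*y has shape L^2 M (L != M), so D-series; mu = 6 gives D_6.

Type D6, Milnor number mu = 6.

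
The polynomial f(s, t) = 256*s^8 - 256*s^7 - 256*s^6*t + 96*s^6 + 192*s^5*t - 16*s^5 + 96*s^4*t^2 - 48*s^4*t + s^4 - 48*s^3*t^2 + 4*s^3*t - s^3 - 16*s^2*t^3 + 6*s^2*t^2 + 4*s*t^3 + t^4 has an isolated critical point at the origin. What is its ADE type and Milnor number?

Type E6, Milnor number mu = 6.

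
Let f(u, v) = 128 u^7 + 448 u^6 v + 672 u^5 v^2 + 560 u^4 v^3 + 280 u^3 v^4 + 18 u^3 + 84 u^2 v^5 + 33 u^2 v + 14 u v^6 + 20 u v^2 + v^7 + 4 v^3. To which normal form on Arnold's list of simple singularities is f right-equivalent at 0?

D_8

The Hessian of f at 0 is [[0, 0], [0, 0]] with rank 0, so corank 2. A Groebner basis of the Jacobian ideal J(f) in C{u,v} is {2187*u*v/14 + v^6 + 729*v^2/7, u*v^2 + 2*v^3/3, u^2 + 7*u*v/6 + v^2/3}; counting standard monomials gives mu = 8. Corank 2; j^3 = (2*u + v)*(3*u + 2*v)^2 has shape L^2 M (L != M), so D-series; mu = 8 gives D_8.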